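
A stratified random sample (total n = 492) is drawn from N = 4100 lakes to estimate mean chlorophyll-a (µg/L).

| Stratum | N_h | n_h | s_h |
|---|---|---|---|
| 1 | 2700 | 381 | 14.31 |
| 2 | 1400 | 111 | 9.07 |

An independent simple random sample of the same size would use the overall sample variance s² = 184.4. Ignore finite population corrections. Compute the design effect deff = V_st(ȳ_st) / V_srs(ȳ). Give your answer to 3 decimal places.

V̂(ȳ_st) = Σ W_h² s_h²/n_h, with W_h = N_h/N and N = 4100:
  stratum 1: (2700/4100)²·14.31²/381 = 0.233085
  stratum 2: (1400/4100)²·9.07²/111 = 0.0864132
V_st = 0.319498
V_srs = s²/n = 184.4/492 = 0.374797
deff = V_st / V_srs = 0.319498/0.374797 = 0.8525

deff ≈ 0.852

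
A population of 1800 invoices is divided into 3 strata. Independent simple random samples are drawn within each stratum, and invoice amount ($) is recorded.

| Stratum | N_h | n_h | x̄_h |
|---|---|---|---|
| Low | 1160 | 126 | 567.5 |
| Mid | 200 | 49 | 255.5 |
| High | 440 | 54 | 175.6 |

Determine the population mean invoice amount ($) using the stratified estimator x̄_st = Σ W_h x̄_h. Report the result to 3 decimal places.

x̄_st ≈ 437.036

N = Σ N_h = 1800. Stratum weights W_h = N_h/N.
x̄_st = (1160·567.5 + 200·255.5 + 440·175.6) / 1800 = 437.03556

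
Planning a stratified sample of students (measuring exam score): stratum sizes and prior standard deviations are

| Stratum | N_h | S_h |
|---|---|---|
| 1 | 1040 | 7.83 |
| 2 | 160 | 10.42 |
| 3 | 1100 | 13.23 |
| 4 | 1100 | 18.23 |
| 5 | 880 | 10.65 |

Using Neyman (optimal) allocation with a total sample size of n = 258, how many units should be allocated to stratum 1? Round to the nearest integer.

Neyman allocation: n_h = n · N_h S_h / Σ N_i S_i, with n = 258.
  stratum 1: N_h·S_h = 1040·7.83 = 8143.20
  stratum 2: N_h·S_h = 160·10.42 = 1667.20
  stratum 3: N_h·S_h = 1100·13.23 = 14553.00
  stratum 4: N_h·S_h = 1100·18.23 = 20053.00
  stratum 5: N_h·S_h = 880·10.65 = 9372.00
Σ N_h S_h = 53788.40
n for stratum 1 = 258·8143.20/53788.40 = 39.059 → 39

39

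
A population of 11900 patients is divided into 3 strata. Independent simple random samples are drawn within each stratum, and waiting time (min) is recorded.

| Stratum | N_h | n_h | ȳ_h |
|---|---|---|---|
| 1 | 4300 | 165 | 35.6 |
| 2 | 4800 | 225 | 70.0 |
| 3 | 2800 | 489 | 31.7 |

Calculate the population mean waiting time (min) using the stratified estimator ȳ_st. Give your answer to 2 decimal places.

N = Σ N_h = 11900. Stratum weights W_h = N_h/N.
ȳ_st = (4300·35.6 + 4800·70.0 + 2800·31.7) / 11900 = 48.5580

ȳ_st ≈ 48.56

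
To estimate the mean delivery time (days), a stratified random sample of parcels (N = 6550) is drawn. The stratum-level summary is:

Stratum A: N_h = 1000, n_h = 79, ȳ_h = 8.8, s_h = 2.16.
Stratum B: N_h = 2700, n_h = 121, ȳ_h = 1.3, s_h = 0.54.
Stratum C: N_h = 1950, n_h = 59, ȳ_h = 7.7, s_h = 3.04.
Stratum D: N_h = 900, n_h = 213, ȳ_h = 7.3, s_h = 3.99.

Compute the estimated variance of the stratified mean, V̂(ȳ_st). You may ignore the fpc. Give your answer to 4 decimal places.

V̂(ȳ_st) = Σ W_h² s_h²/n_h, with W_h = N_h/N and N = 6550:
  stratum A: (1000/6550)²·2.16²/79 = 0.00137657
  stratum B: (2700/6550)²·0.54²/121 = 0.000409494
  stratum C: (1950/6550)²·3.04²/59 = 0.013883
  stratum D: (900/6550)²·3.99²/213 = 0.00141114
V̂(ȳ_st) = 0.0170801

V̂(ȳ_st) ≈ 0.0171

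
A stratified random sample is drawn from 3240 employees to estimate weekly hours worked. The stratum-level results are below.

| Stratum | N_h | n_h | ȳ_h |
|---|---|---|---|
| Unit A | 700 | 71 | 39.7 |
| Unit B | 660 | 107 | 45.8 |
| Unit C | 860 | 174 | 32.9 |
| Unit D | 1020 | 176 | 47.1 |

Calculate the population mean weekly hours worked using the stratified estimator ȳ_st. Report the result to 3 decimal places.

ȳ_st ≈ 41.467

N = Σ N_h = 3240. Stratum weights W_h = N_h/N.
ȳ_st = (700·39.7 + 660·45.8 + 860·32.9 + 1020·47.1) / 3240 = 41.46728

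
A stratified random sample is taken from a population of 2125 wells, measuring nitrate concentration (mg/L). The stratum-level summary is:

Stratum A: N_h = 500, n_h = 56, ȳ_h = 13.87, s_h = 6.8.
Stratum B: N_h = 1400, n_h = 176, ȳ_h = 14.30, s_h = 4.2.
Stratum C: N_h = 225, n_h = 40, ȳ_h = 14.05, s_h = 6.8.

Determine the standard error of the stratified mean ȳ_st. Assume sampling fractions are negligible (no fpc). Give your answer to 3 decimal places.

V̂(ȳ_st) = Σ W_h² s_h²/n_h, with W_h = N_h/N and N = 2125:
  stratum A: (500/2125)²·6.8²/56 = 0.0457143
  stratum B: (1400/2125)²·4.2²/176 = 0.0435035
  stratum C: (225/2125)²·6.8²/40 = 0.01296
V̂(ȳ_st) = 0.102178
SE(ȳ_st) = √0.102178 = 0.319653

SE(ȳ_st) ≈ 0.320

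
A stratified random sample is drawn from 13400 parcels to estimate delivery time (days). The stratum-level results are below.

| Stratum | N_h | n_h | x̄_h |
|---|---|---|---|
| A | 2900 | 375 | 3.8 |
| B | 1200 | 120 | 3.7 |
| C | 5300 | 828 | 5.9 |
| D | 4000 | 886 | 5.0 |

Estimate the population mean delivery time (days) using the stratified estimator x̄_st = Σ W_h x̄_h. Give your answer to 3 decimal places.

x̄_st ≈ 4.980

N = Σ N_h = 13400. Stratum weights W_h = N_h/N.
x̄_st = (2900·3.8 + 1200·3.7 + 5300·5.9 + 4000·5.0) / 13400 = 4.97985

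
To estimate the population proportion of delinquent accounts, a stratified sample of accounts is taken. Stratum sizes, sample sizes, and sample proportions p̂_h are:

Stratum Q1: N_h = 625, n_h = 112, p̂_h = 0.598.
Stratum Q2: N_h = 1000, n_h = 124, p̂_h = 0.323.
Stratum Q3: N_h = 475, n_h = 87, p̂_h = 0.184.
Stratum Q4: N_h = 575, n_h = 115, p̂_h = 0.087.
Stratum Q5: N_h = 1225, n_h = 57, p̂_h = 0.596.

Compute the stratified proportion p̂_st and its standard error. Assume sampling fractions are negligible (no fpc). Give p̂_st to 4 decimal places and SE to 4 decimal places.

N = 3900; stratum weights W_h = N_h/N.
p̂_st = Σ W_h p̂_h = (625·0.598 + 1000·0.323 + 475·0.184 + 575·0.087 + 1225·0.596)/3900 = 0.40110
V̂(p̂_st) = Σ W_h² p̂_h(1−p̂_h)/(n_h−1):
  stratum Q1: (625/3900)²·0.598·0.402/111 = 5.56205e-05
  stratum Q2: (1000/3900)²·0.323·0.677/123 = 0.000116884
  stratum Q3: (475/3900)²·0.184·0.816/86 = 2.58981e-05
  stratum Q4: (575/3900)²·0.087·0.913/114 = 1.51458e-05
  stratum Q5: (1225/3900)²·0.596·0.404/56 = 0.000424212
V̂(p̂_st) = 0.00063776; SE = √V̂ = 0.0252539

p̂_st ≈ 0.4011, SE ≈ 0.0253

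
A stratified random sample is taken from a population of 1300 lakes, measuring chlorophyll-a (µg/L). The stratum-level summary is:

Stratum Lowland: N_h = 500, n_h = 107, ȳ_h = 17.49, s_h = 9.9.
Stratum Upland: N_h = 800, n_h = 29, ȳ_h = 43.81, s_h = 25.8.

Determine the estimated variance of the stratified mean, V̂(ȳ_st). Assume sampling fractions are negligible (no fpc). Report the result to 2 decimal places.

V̂(ȳ_st) = Σ W_h² s_h²/n_h, with W_h = N_h/N and N = 1300:
  stratum Lowland: (500/1300)²·9.9²/107 = 0.1355
  stratum Upland: (800/1300)²·25.8²/29 = 8.6923
V̂(ȳ_st) = 8.8278

V̂(ȳ_st) ≈ 8.83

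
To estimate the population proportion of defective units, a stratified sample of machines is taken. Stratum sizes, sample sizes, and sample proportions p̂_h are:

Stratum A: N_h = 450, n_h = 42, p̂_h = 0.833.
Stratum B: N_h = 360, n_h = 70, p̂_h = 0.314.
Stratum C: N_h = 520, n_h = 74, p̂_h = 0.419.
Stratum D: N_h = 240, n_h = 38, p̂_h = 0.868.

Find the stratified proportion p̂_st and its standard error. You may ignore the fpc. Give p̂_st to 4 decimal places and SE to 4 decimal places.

p̂_st ≈ 0.5822, SE ≈ 0.0297

N = 1570; stratum weights W_h = N_h/N.
p̂_st = Σ W_h p̂_h = (450·0.833 + 360·0.314 + 520·0.419 + 240·0.868)/1570 = 0.58222
V̂(p̂_st) = Σ W_h² p̂_h(1−p̂_h)/(n_h−1):
  stratum A: (450/1570)²·0.833·0.167/41 = 0.000278743
  stratum B: (360/1570)²·0.314·0.686/69 = 0.000164138
  stratum C: (520/1570)²·0.419·0.581/73 = 0.000365826
  stratum D: (240/1570)²·0.868·0.132/37 = 7.23628e-05
V̂(p̂_st) = 0.00088107; SE = √V̂ = 0.0296828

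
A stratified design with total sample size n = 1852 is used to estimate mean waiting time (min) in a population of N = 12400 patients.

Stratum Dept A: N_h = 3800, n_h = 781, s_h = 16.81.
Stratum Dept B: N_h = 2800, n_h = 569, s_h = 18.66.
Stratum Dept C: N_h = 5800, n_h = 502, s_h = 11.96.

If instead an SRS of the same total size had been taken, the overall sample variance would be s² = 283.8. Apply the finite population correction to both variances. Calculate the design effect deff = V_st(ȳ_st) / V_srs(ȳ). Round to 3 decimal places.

V̂(ȳ_st) = Σ W_h² (1 − n_h/N_h) s_h²/n_h, with W_h = N_h/N and N = 12400:
  stratum Dept A: (3800/12400)²·(1 − 781/3800)·16.81²/781 = 0.0269953
  stratum Dept B: (2800/12400)²·(1 − 569/2800)·18.66²/569 = 0.0248614
  stratum Dept C: (5800/12400)²·(1 − 502/5800)·11.96²/502 = 0.056945
V_st = 0.108802
V_srs = (1 − 1852/12400)·283.8/1852 = 0.130353
deff = V_st / V_srs = 0.108802/0.130353 = 0.8347

deff ≈ 0.835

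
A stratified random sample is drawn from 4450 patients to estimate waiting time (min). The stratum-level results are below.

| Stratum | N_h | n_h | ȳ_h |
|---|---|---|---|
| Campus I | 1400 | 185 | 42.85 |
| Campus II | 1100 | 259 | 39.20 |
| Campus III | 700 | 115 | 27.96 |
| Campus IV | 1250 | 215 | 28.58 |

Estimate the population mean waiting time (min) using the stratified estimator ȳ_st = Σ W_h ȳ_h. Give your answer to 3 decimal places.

N = Σ N_h = 4450. Stratum weights W_h = N_h/N.
ȳ_st = (1400·42.85 + 1100·39.20 + 700·27.96 + 1250·28.58) / 4450 = 35.59708

ȳ_st ≈ 35.597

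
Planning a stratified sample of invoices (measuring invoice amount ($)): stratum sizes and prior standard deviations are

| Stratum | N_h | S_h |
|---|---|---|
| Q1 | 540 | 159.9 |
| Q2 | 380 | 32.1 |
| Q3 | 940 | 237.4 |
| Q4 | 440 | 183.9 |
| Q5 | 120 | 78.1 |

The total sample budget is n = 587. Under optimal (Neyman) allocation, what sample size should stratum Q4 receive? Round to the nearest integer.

Neyman allocation: n_h = n · N_h S_h / Σ N_i S_i, with n = 587.
  stratum Q1: N_h·S_h = 540·159.9 = 86346.00
  stratum Q2: N_h·S_h = 380·32.1 = 12198.00
  stratum Q3: N_h·S_h = 940·237.4 = 223156.00
  stratum Q4: N_h·S_h = 440·183.9 = 80916.00
  stratum Q5: N_h·S_h = 120·78.1 = 9372.00
Σ N_h S_h = 411988.00
n for stratum Q4 = 587·80916.00/411988.00 = 115.289 → 115

115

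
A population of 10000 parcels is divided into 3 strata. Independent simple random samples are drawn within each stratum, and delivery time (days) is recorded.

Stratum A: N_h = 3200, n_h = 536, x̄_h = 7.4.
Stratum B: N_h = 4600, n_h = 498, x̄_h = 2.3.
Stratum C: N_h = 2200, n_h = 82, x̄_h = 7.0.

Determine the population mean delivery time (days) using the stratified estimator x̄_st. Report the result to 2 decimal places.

N = Σ N_h = 10000. Stratum weights W_h = N_h/N.
x̄_st = (3200·7.4 + 4600·2.3 + 2200·7.0) / 10000 = 4.9660

x̄_st ≈ 4.97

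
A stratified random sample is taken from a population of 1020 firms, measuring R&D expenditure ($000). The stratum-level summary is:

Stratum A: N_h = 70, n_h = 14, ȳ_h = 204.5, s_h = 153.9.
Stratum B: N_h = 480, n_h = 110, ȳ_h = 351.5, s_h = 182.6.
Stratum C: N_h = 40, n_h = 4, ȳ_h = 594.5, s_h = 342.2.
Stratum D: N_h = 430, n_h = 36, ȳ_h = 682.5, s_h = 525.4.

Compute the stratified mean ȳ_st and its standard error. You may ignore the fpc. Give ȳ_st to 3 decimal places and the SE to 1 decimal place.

ȳ_st = Σ W_h ȳ_h = (70·204.5 + 480·351.5 + 40·594.5 + 430·682.5)/1020 = 490.48039
V̂(ȳ_st) = Σ W_h² s_h²/n_h, with W_h = N_h/N and N = 1020:
  stratum A: (70/1020)²·153.9²/14 = 7.96792
  stratum B: (480/1020)²·182.6²/110 = 67.126
  stratum C: (40/1020)²·342.2²/4 = 45.0215
  stratum D: (430/1020)²·525.4²/36 = 1362.74
V̂(ȳ_st) = 1482.86
SE(ȳ_st) = √1482.86 = 38.5079

ȳ_st ≈ 490.480, SE ≈ 38.5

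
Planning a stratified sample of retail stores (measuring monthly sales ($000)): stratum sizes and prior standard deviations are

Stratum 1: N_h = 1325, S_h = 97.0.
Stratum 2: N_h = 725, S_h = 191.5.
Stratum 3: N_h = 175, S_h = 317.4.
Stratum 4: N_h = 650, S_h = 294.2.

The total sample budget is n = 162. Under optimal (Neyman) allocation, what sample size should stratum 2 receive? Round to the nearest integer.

44

Neyman allocation: n_h = n · N_h S_h / Σ N_i S_i, with n = 162.
  stratum 1: N_h·S_h = 1325·97.0 = 128525.00
  stratum 2: N_h·S_h = 725·191.5 = 138837.50
  stratum 3: N_h·S_h = 175·317.4 = 55545.00
  stratum 4: N_h·S_h = 650·294.2 = 191230.00
Σ N_h S_h = 514137.50
n for stratum 2 = 162·138837.50/514137.50 = 43.746 → 44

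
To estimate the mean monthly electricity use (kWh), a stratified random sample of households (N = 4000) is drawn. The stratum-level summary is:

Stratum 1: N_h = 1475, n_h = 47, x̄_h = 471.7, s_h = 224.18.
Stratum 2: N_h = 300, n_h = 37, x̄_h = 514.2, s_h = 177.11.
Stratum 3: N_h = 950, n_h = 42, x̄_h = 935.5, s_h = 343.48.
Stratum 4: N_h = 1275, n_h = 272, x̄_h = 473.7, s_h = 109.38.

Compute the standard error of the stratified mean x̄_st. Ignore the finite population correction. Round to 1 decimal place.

SE(x̄_st) ≈ 17.7

V̂(x̄_st) = Σ W_h² s_h²/n_h, with W_h = N_h/N and N = 4000:
  stratum 1: (1475/4000)²·224.18²/47 = 145.399
  stratum 2: (300/4000)²·177.11²/37 = 4.76878
  stratum 3: (950/4000)²·343.48²/42 = 158.446
  stratum 4: (1275/4000)²·109.38²/272 = 4.46897
V̂(x̄_st) = 313.082
SE(x̄_st) = √313.082 = 17.6941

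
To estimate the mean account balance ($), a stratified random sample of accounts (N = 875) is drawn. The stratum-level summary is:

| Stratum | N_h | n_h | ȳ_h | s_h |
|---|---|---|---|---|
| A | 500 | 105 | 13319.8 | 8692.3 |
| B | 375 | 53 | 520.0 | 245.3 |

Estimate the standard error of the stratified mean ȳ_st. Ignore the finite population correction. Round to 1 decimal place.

V̂(ȳ_st) = Σ W_h² s_h²/n_h, with W_h = N_h/N and N = 875:
  stratum A: (500/875)²·8692.3²/105 = 234965
  stratum B: (375/875)²·245.3²/53 = 208.529
V̂(ȳ_st) = 235174
SE(ȳ_st) = √235174 = 484.947

SE(ȳ_st) ≈ 484.9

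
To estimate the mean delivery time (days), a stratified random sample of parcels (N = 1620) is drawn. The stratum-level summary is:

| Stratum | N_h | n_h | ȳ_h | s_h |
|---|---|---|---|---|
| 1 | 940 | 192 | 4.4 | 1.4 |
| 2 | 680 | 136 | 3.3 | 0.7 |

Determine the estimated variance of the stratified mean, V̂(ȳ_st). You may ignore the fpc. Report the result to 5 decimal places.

V̂(ȳ_st) ≈ 0.00407

V̂(ȳ_st) = Σ W_h² s_h²/n_h, with W_h = N_h/N and N = 1620:
  stratum 1: (940/1620)²·1.4²/192 = 0.00343701
  stratum 2: (680/1620)²·0.7²/136 = 0.000634812
V̂(ȳ_st) = 0.00407182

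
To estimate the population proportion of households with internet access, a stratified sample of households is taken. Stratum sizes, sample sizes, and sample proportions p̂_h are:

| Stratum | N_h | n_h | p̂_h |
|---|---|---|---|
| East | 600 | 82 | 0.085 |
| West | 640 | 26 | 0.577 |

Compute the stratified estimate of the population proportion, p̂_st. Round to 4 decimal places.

p̂_st ≈ 0.3389

N = 1240; stratum weights W_h = N_h/N.
p̂_st = Σ W_h p̂_h = (600·0.085 + 640·0.577)/1240 = 0.33894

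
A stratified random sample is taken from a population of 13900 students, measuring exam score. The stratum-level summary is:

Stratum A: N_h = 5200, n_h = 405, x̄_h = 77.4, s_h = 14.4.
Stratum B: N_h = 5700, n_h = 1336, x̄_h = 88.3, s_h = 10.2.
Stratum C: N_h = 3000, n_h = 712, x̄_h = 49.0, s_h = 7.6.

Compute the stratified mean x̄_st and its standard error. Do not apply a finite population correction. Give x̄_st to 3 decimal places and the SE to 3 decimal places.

x̄_st = Σ W_h x̄_h = (5200·77.4 + 5700·88.3 + 3000·49.0)/13900 = 75.74029
V̂(x̄_st) = Σ W_h² s_h²/n_h, with W_h = N_h/N and N = 13900:
  stratum A: (5200/13900)²·14.4²/405 = 0.0716551
  stratum B: (5700/13900)²·10.2²/1336 = 0.0130953
  stratum C: (3000/13900)²·7.6²/712 = 0.00377885
V̂(x̄_st) = 0.0885292
SE(x̄_st) = √0.0885292 = 0.297539

x̄_st ≈ 75.740, SE ≈ 0.298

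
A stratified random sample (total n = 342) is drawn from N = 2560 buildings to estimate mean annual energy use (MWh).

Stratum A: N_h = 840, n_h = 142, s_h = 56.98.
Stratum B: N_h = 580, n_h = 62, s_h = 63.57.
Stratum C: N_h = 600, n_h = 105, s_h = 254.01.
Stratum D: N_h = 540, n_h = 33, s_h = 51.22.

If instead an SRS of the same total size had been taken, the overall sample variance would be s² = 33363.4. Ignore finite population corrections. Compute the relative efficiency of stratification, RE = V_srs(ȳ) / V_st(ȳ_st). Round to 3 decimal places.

RE ≈ 2.263

V̂(ȳ_st) = Σ W_h² s_h²/n_h, with W_h = N_h/N and N = 2560:
  stratum A: (840/2560)²·56.98²/142 = 2.4617
  stratum B: (580/2560)²·63.57²/62 = 3.34571
  stratum C: (600/2560)²·254.01²/105 = 33.7548
  stratum D: (540/2560)²·51.22²/33 = 3.53731
V_st = 43.0995
V_srs = s²/n = 33363.4/342 = 97.5538
Relative efficiency = V_srs / V_st = 97.5538/43.0995 = 2.2635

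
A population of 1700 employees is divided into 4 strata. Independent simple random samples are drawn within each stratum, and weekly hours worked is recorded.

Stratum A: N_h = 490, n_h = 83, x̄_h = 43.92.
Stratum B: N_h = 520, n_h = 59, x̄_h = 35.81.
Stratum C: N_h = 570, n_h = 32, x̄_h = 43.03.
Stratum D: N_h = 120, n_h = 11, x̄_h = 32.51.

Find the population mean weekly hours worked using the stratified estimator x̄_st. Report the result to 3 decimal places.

x̄_st ≈ 40.335

N = Σ N_h = 1700. Stratum weights W_h = N_h/N.
x̄_st = (490·43.92 + 520·35.81 + 570·43.03 + 120·32.51) / 1700 = 40.33547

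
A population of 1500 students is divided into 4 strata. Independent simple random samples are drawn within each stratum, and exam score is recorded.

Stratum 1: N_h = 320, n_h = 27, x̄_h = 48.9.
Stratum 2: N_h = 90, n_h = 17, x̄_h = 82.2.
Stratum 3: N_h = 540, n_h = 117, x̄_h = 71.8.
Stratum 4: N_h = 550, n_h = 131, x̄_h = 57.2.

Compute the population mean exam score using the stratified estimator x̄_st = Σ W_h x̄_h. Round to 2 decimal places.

x̄_st ≈ 62.19

N = Σ N_h = 1500. Stratum weights W_h = N_h/N.
x̄_st = (320·48.9 + 90·82.2 + 540·71.8 + 550·57.2) / 1500 = 62.1853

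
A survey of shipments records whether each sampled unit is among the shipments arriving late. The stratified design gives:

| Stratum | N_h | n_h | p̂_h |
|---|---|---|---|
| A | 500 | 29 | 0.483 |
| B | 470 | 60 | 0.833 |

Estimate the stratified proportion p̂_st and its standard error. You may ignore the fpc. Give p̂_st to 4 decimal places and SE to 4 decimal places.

N = 970; stratum weights W_h = N_h/N.
p̂_st = Σ W_h p̂_h = (500·0.483 + 470·0.833)/970 = 0.65259
V̂(p̂_st) = Σ W_h² p̂_h(1−p̂_h)/(n_h−1):
  stratum A: (500/970)²·0.483·0.517/28 = 0.00236961
  stratum B: (470/970)²·0.833·0.167/59 = 0.000553556
V̂(p̂_st) = 0.00292316; SE = √V̂ = 0.0540663

p̂_st ≈ 0.6526, SE ≈ 0.0541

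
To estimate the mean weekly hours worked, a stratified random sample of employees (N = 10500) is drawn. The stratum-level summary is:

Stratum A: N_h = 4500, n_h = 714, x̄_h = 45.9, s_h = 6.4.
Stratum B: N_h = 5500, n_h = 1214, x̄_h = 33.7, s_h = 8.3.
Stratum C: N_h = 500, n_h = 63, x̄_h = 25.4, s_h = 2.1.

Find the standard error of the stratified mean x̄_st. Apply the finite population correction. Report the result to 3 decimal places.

V̂(x̄_st) = Σ W_h² (1 − n_h/N_h) s_h²/n_h, with W_h = N_h/N and N = 10500:
  stratum A: (4500/10500)²·(1 − 714/4500)·6.4²/714 = 0.00886495
  stratum B: (5500/10500)²·(1 − 1214/5500)·8.3²/1214 = 0.0121332
  stratum C: (500/10500)²·(1 − 63/500)·2.1²/63 = 0.00013873
V̂(x̄_st) = 0.0211368
SE(x̄_st) = √0.0211368 = 0.145385

SE(x̄_st) ≈ 0.145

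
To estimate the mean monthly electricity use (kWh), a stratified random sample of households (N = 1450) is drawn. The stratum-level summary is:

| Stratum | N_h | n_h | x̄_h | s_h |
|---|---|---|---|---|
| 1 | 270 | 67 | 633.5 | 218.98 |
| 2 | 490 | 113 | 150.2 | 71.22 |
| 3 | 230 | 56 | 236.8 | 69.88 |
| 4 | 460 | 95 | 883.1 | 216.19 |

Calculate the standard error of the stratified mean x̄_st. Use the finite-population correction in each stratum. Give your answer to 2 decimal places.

SE(x̄_st) ≈ 7.97

V̂(x̄_st) = Σ W_h² (1 − n_h/N_h) s_h²/n_h, with W_h = N_h/N and N = 1450:
  stratum 1: (270/1450)²·(1 − 67/270)·218.98²/67 = 18.6577
  stratum 2: (490/1450)²·(1 − 113/490)·71.22²/113 = 3.94391
  stratum 3: (230/1450)²·(1 − 56/230)·69.88²/56 = 1.65981
  stratum 4: (460/1450)²·(1 − 95/460)·216.19²/95 = 39.2882
V̂(x̄_st) = 63.5496
SE(x̄_st) = √63.5496 = 7.9718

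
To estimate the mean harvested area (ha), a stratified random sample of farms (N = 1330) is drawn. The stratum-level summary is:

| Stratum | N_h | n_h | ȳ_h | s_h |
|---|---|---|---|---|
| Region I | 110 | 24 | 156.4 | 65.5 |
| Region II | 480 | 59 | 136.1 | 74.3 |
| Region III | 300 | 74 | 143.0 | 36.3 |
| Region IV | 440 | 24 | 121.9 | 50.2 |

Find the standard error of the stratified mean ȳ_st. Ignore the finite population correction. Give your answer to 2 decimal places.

SE(ȳ_st) ≈ 5.08

V̂(ȳ_st) = Σ W_h² s_h²/n_h, with W_h = N_h/N and N = 1330:
  stratum Region I: (110/1330)²·65.5²/24 = 1.22279
  stratum Region II: (480/1330)²·74.3²/59 = 12.1872
  stratum Region III: (300/1330)²·36.3²/74 = 0.905984
  stratum Region IV: (440/1330)²·50.2²/24 = 11.4921
V̂(ȳ_st) = 25.8081
SE(ȳ_st) = √25.8081 = 5.08016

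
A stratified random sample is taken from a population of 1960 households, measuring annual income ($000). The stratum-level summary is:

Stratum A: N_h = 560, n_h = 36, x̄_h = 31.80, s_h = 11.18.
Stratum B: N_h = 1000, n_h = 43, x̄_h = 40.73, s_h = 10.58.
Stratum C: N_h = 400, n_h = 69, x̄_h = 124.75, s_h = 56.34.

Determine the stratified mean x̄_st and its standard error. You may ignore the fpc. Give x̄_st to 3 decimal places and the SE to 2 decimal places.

x̄_st ≈ 55.326, SE ≈ 1.70

x̄_st = Σ W_h x̄_h = (560·31.80 + 1000·40.73 + 400·124.75)/1960 = 55.32551
V̂(x̄_st) = Σ W_h² s_h²/n_h, with W_h = N_h/N and N = 1960:
  stratum A: (560/1960)²·11.18²/36 = 0.283429
  stratum B: (1000/1960)²·10.58²/43 = 0.677627
  stratum C: (400/1960)²·56.34²/69 = 1.91599
V̂(x̄_st) = 2.87704
SE(x̄_st) = √2.87704 = 1.69618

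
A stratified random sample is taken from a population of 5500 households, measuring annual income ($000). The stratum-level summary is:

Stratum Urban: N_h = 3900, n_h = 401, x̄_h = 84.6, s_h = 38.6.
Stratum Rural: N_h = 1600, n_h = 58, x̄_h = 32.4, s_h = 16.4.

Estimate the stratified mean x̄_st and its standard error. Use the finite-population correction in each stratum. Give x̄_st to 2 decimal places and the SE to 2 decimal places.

x̄_st = Σ W_h x̄_h = (3900·84.6 + 1600·32.4)/5500 = 69.41455
V̂(x̄_st) = Σ W_h² (1 − n_h/N_h) s_h²/n_h, with W_h = N_h/N and N = 5500:
  stratum Urban: (3900/5500)²·(1 − 401/3900)·38.6²/401 = 1.67615
  stratum Rural: (1600/5500)²·(1 − 58/1600)·16.4²/58 = 0.378215
V̂(x̄_st) = 2.05437
SE(x̄_st) = √2.05437 = 1.43331

x̄_st ≈ 69.41, SE ≈ 1.43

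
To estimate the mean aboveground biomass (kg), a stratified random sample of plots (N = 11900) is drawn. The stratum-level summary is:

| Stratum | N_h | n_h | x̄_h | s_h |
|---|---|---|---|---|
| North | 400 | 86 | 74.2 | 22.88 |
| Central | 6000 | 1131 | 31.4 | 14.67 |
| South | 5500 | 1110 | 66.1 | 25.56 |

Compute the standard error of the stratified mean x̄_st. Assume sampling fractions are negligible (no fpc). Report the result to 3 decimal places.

V̂(x̄_st) = Σ W_h² s_h²/n_h, with W_h = N_h/N and N = 11900:
  stratum North: (400/11900)²·22.88²/86 = 0.00687764
  stratum Central: (6000/11900)²·14.67²/1131 = 0.0483734
  stratum South: (5500/11900)²·25.56²/1110 = 0.125727
V̂(x̄_st) = 0.180978
SE(x̄_st) = √0.180978 = 0.425416

SE(x̄_st) ≈ 0.425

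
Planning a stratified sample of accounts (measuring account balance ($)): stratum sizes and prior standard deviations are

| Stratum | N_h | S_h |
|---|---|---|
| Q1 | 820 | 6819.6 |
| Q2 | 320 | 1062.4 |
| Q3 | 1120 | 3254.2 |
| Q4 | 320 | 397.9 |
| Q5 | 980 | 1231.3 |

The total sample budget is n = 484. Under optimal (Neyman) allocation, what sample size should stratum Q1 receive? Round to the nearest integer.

Neyman allocation: n_h = n · N_h S_h / Σ N_i S_i, with n = 484.
  stratum Q1: N_h·S_h = 820·6819.6 = 5592072.00
  stratum Q2: N_h·S_h = 320·1062.4 = 339968.00
  stratum Q3: N_h·S_h = 1120·3254.2 = 3644704.00
  stratum Q4: N_h·S_h = 320·397.9 = 127328.00
  stratum Q5: N_h·S_h = 980·1231.3 = 1206674.00
Σ N_h S_h = 10910746.00
n for stratum Q1 = 484·5592072.00/10910746.00 = 248.064 → 248

248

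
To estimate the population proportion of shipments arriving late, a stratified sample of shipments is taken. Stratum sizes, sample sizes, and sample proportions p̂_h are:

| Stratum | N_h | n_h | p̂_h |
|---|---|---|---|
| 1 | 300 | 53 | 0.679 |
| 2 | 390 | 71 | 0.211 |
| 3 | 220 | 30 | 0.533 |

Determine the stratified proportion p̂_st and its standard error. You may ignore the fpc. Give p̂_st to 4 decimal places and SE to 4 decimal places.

p̂_st ≈ 0.4431, SE ≈ 0.0373

N = 910; stratum weights W_h = N_h/N.
p̂_st = Σ W_h p̂_h = (300·0.679 + 390·0.211 + 220·0.533)/910 = 0.44313
V̂(p̂_st) = Σ W_h² p̂_h(1−p̂_h)/(n_h−1):
  stratum 1: (300/910)²·0.679·0.321/52 = 0.000455545
  stratum 2: (390/910)²·0.211·0.789/70 = 0.000436825
  stratum 3: (220/910)²·0.533·0.467/29 = 0.000501659
V̂(p̂_st) = 0.00139403; SE = √V̂ = 0.0373367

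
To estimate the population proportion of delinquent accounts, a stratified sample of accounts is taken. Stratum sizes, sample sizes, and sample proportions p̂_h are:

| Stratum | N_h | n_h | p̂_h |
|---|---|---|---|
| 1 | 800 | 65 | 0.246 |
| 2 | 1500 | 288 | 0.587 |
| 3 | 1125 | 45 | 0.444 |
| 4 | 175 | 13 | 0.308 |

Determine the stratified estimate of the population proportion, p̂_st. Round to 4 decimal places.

N = 3600; stratum weights W_h = N_h/N.
p̂_st = Σ W_h p̂_h = (800·0.246 + 1500·0.587 + 1125·0.444 + 175·0.308)/3600 = 0.45297

p̂_st ≈ 0.4530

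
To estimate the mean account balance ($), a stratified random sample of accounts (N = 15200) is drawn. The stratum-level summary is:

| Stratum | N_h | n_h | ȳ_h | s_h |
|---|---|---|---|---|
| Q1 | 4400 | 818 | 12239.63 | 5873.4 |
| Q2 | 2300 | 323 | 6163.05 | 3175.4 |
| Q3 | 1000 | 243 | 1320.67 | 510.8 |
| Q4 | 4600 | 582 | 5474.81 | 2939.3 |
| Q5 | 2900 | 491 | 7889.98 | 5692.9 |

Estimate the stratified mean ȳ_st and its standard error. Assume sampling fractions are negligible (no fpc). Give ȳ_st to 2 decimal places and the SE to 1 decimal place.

ȳ_st = Σ W_h ȳ_h = (4400·12239.63 + 2300·6163.05 + 1000·1320.67 + 4600·5474.81 + 2900·7889.98)/15200 = 7724.67928
V̂(ȳ_st) = Σ W_h² s_h²/n_h, with W_h = N_h/N and N = 15200:
  stratum Q1: (4400/15200)²·5873.4²/818 = 3533.82
  stratum Q2: (2300/15200)²·3175.4²/323 = 714.764
  stratum Q3: (1000/15200)²·510.8²/243 = 4.64738
  stratum Q4: (4600/15200)²·2939.3²/582 = 1359.54
  stratum Q5: (2900/15200)²·5692.9²/491 = 2402.67
V̂(ȳ_st) = 8015.44
SE(ȳ_st) = √8015.44 = 89.529

ȳ_st ≈ 7724.68, SE ≈ 89.5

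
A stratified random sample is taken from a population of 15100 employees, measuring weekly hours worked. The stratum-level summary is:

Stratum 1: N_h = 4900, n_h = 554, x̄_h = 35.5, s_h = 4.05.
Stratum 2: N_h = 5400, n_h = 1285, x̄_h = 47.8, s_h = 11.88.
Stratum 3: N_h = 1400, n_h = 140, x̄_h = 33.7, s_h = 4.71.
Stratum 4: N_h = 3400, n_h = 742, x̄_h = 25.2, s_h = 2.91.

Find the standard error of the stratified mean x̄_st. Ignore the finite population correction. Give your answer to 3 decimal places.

V̂(x̄_st) = Σ W_h² s_h²/n_h, with W_h = N_h/N and N = 15100:
  stratum 1: (4900/15100)²·4.05²/554 = 0.00311773
  stratum 2: (5400/15100)²·11.88²/1285 = 0.0140463
  stratum 3: (1400/15100)²·4.71²/140 = 0.00136212
  stratum 4: (3400/15100)²·2.91²/742 = 0.00057861
V̂(x̄_st) = 0.0191048
SE(x̄_st) = √0.0191048 = 0.13822

SE(x̄_st) ≈ 0.138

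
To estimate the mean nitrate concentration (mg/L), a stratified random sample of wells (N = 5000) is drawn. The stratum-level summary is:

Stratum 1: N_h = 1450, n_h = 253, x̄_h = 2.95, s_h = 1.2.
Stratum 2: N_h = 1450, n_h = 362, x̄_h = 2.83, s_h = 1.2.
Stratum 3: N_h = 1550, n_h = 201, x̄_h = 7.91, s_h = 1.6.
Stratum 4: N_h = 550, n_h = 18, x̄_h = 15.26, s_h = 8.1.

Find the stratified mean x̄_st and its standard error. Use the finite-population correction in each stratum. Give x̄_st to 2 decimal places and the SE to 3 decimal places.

x̄_st ≈ 5.81, SE ≈ 0.211

x̄_st = Σ W_h x̄_h = (1450·2.95 + 1450·2.83 + 1550·7.91 + 550·15.26)/5000 = 5.80690
V̂(x̄_st) = Σ W_h² (1 − n_h/N_h) s_h²/n_h, with W_h = N_h/N and N = 5000:
  stratum 1: (1450/5000)²·(1 − 253/1450)·1.2²/253 = 0.000395152
  stratum 2: (1450/5000)²·(1 − 362/1450)·1.2²/362 = 0.000251021
  stratum 3: (1550/5000)²·(1 − 201/1550)·1.6²/201 = 0.00106524
  stratum 4: (550/5000)²·(1 − 18/550)·8.1²/18 = 0.0426611
V̂(x̄_st) = 0.0443725
SE(x̄_st) = √0.0443725 = 0.210648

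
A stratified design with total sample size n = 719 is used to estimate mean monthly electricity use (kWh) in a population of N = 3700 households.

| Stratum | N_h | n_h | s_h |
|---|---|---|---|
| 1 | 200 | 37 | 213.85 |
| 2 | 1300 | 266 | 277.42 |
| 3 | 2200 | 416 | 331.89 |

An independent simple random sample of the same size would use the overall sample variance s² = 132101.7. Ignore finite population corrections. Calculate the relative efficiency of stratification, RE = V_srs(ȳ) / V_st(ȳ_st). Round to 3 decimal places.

V̂(ȳ_st) = Σ W_h² s_h²/n_h, with W_h = N_h/N and N = 3700:
  stratum 1: (200/3700)²·213.85²/37 = 3.61138
  stratum 2: (1300/3700)²·277.42²/266 = 35.7172
  stratum 3: (2200/3700)²·331.89²/416 = 93.6132
V_st = 132.942
V_srs = s²/n = 132101.7/719 = 183.73
Relative efficiency = V_srs / V_st = 183.73/132.942 = 1.3820

RE ≈ 1.382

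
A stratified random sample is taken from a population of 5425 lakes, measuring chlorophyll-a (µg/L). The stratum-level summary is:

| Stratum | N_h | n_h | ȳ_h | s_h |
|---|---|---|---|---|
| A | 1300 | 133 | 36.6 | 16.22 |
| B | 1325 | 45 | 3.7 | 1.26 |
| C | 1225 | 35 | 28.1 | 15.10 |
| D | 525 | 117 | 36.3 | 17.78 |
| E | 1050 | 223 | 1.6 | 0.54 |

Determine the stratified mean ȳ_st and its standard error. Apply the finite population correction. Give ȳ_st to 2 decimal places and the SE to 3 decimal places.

ȳ_st = Σ W_h ȳ_h = (1300·36.6 + 1325·3.7 + 1225·28.1 + 525·36.3 + 1050·1.6)/5425 = 19.84194
V̂(ȳ_st) = Σ W_h² (1 − n_h/N_h) s_h²/n_h, with W_h = N_h/N and N = 5425:
  stratum A: (1300/5425)²·(1 − 133/1300)·16.22²/133 = 0.101968
  stratum B: (1325/5425)²·(1 − 45/1325)·1.26²/45 = 0.00203308
  stratum C: (1225/5425)²·(1 − 35/1225)·15.10²/35 = 0.322678
  stratum D: (525/5425)²·(1 − 117/525)·17.78²/117 = 0.0196652
  stratum E: (1050/5425)²·(1 − 223/1050)·0.54²/223 = 3.85814e-05
V̂(ȳ_st) = 0.446383
SE(ȳ_st) = √0.446383 = 0.668119

ȳ_st ≈ 19.84, SE ≈ 0.668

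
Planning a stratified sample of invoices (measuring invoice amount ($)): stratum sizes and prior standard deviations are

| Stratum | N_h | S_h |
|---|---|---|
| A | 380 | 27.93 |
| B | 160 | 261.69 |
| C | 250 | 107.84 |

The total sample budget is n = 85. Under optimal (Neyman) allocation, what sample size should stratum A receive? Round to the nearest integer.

11

Neyman allocation: n_h = n · N_h S_h / Σ N_i S_i, with n = 85.
  stratum A: N_h·S_h = 380·27.93 = 10613.40
  stratum B: N_h·S_h = 160·261.69 = 41870.40
  stratum C: N_h·S_h = 250·107.84 = 26960.00
Σ N_h S_h = 79443.80
n for stratum A = 85·10613.40/79443.80 = 11.356 → 11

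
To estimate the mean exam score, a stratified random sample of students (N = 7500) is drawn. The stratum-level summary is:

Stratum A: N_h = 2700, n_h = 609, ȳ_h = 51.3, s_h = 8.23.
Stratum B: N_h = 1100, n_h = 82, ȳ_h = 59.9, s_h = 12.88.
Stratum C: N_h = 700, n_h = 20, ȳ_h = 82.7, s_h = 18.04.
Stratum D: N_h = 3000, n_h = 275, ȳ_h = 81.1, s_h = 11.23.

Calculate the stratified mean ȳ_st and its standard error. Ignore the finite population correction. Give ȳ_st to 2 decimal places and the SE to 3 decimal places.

ȳ_st = Σ W_h ȳ_h = (2700·51.3 + 1100·59.9 + 700·82.7 + 3000·81.1)/7500 = 67.41200
V̂(ȳ_st) = Σ W_h² s_h²/n_h, with W_h = N_h/N and N = 7500:
  stratum A: (2700/7500)²·8.23²/609 = 0.0144141
  stratum B: (1100/7500)²·12.88²/82 = 0.0435192
  stratum C: (700/7500)²·18.04²/20 = 0.141748
  stratum D: (3000/7500)²·11.23²/275 = 0.0733748
V̂(ȳ_st) = 0.273056
SE(ȳ_st) = √0.273056 = 0.522548

ȳ_st ≈ 67.41, SE ≈ 0.523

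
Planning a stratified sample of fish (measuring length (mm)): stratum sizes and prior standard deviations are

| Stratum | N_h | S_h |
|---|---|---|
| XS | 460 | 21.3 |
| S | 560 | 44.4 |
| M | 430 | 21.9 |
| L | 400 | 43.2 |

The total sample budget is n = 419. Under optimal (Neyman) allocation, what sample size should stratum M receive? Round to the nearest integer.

64

Neyman allocation: n_h = n · N_h S_h / Σ N_i S_i, with n = 419.
  stratum XS: N_h·S_h = 460·21.3 = 9798.00
  stratum S: N_h·S_h = 560·44.4 = 24864.00
  stratum M: N_h·S_h = 430·21.9 = 9417.00
  stratum L: N_h·S_h = 400·43.2 = 17280.00
Σ N_h S_h = 61359.00
n for stratum M = 419·9417.00/61359.00 = 64.306 → 64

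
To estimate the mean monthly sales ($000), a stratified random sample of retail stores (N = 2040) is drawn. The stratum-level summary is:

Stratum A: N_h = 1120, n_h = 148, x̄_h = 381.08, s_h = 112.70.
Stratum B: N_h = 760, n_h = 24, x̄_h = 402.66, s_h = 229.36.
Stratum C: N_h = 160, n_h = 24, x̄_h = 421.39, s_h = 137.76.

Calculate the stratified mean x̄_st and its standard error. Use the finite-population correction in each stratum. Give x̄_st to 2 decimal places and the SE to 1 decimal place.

x̄_st = Σ W_h x̄_h = (1120·381.08 + 760·402.66 + 160·421.39)/2040 = 392.28118
V̂(x̄_st) = Σ W_h² (1 − n_h/N_h) s_h²/n_h, with W_h = N_h/N and N = 2040:
  stratum A: (1120/2040)²·(1 − 148/1120)·112.70²/148 = 22.4497
  stratum B: (760/2040)²·(1 − 24/760)·229.36²/24 = 294.615
  stratum C: (160/2040)²·(1 − 24/160)·137.76²/24 = 4.1346
V̂(x̄_st) = 321.2
SE(x̄_st) = √321.2 = 17.922

x̄_st ≈ 392.28, SE ≈ 17.9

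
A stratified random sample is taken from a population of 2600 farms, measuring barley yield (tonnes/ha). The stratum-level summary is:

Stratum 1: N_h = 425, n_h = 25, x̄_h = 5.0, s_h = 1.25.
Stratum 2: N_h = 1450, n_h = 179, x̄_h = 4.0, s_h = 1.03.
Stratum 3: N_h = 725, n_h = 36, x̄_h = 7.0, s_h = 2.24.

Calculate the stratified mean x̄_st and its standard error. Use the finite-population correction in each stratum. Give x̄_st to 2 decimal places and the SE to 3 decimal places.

x̄_st ≈ 5.00, SE ≈ 0.116

x̄_st = Σ W_h x̄_h = (425·5.0 + 1450·4.0 + 725·7.0)/2600 = 5.00000
V̂(x̄_st) = Σ W_h² (1 − n_h/N_h) s_h²/n_h, with W_h = N_h/N and N = 2600:
  stratum 1: (425/2600)²·(1 − 25/425)·1.25²/25 = 0.00157175
  stratum 2: (1450/2600)²·(1 − 179/1450)·1.03²/179 = 0.0016158
  stratum 3: (725/2600)²·(1 − 36/725)·2.24²/36 = 0.0102992
V̂(x̄_st) = 0.0134868
SE(x̄_st) = √0.0134868 = 0.116133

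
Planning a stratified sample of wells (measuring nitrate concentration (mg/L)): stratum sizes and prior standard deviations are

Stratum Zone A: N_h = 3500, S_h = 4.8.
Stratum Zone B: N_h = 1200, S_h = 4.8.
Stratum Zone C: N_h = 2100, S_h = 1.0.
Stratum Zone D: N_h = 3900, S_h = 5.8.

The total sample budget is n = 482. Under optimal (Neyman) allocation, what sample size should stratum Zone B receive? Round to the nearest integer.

59

Neyman allocation: n_h = n · N_h S_h / Σ N_i S_i, with n = 482.
  stratum Zone A: N_h·S_h = 3500·4.8 = 16800.00
  stratum Zone B: N_h·S_h = 1200·4.8 = 5760.00
  stratum Zone C: N_h·S_h = 2100·1.0 = 2100.00
  stratum Zone D: N_h·S_h = 3900·5.8 = 22620.00
Σ N_h S_h = 47280.00
n for stratum Zone B = 482·5760.00/47280.00 = 58.721 → 59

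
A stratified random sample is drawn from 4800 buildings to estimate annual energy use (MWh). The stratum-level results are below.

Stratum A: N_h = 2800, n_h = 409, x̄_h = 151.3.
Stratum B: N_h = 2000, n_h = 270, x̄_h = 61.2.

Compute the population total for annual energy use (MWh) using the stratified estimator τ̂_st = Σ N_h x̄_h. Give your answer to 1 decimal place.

τ̂_st = Σ N_h x̄_h = 2800·151.3 + 2000·61.2 = 546040.0

τ̂_st ≈ 546040.0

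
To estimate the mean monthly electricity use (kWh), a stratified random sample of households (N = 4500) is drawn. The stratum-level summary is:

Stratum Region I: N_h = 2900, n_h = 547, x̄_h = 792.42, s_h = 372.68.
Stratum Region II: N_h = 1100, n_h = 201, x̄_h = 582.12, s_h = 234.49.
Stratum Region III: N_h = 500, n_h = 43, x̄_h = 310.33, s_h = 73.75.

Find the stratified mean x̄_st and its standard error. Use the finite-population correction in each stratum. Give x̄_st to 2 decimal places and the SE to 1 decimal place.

x̄_st ≈ 687.45, SE ≈ 10.0

x̄_st = Σ W_h x̄_h = (2900·792.42 + 1100·582.12 + 500·310.33)/4500 = 687.44778
V̂(x̄_st) = Σ W_h² (1 − n_h/N_h) s_h²/n_h, with W_h = N_h/N and N = 4500:
  stratum Region I: (2900/4500)²·(1 − 547/2900)·372.68²/547 = 85.5618
  stratum Region II: (1100/4500)²·(1 − 201/1100)·234.49²/201 = 13.3592
  stratum Region III: (500/4500)²·(1 − 43/500)·73.75²/43 = 1.4273
V̂(x̄_st) = 100.348
SE(x̄_st) = √100.348 = 10.0174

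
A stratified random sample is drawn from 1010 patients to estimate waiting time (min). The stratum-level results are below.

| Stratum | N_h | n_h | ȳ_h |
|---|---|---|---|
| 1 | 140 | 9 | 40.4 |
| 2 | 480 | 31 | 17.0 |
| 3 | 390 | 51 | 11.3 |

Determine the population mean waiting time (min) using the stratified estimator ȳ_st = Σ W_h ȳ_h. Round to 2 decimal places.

ȳ_st ≈ 18.04

N = Σ N_h = 1010. Stratum weights W_h = N_h/N.
ȳ_st = (140·40.4 + 480·17.0 + 390·11.3) / 1010 = 18.0426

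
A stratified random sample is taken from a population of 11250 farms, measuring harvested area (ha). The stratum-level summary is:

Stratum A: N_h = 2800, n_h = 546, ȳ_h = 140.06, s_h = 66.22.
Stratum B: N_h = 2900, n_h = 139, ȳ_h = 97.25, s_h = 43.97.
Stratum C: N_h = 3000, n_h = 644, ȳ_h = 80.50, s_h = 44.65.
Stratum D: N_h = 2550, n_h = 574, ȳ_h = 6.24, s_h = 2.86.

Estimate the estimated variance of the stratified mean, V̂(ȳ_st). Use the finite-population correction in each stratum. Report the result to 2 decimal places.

V̂(ȳ_st) = Σ W_h² (1 − n_h/N_h) s_h²/n_h, with W_h = N_h/N and N = 11250:
  stratum A: (2800/11250)²·(1 − 546/2800)·66.22²/546 = 0.400491
  stratum B: (2900/11250)²·(1 − 139/2900)·43.97²/139 = 0.879949
  stratum C: (3000/11250)²·(1 − 644/3000)·44.65²/644 = 0.172882
  stratum D: (2550/11250)²·(1 − 574/2550)·2.86²/574 = 0.000567338
V̂(ȳ_st) = 1.45389

V̂(ȳ_st) ≈ 1.45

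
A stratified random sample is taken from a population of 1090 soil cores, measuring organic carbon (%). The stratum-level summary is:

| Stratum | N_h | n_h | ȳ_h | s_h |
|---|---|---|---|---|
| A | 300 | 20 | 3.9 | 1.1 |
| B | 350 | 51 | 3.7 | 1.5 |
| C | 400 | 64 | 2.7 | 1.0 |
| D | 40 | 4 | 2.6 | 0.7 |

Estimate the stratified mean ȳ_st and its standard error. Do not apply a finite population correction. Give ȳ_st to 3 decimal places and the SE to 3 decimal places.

ȳ_st = Σ W_h ȳ_h = (300·3.9 + 350·3.7 + 400·2.7 + 40·2.6)/1090 = 3.34771
V̂(ȳ_st) = Σ W_h² s_h²/n_h, with W_h = N_h/N and N = 1090:
  stratum A: (300/1090)²·1.1²/20 = 0.00458295
  stratum B: (350/1090)²·1.5²/51 = 0.00454879
  stratum C: (400/1090)²·1.0²/64 = 0.0021042
  stratum D: (40/1090)²·0.7²/4 = 0.000164969
V̂(ȳ_st) = 0.0114009
SE(ȳ_st) = √0.0114009 = 0.106775

ȳ_st ≈ 3.348, SE ≈ 0.107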